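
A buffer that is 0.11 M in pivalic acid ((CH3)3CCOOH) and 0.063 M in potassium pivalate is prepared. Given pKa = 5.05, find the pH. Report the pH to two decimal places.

pH = 4.81

pH = pKa + log([A⁻]/[HA]) = 5.05 + log(0.063/0.11)
pH = 5.05 + (-0.242) = 4.81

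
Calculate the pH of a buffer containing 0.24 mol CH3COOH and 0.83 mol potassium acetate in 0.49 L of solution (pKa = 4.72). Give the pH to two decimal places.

pH = pKa + log([A⁻]/[HA]) = 4.72 + log(0.83/0.24)
pH = 4.72 + (+0.539) = 5.26

pH = 5.26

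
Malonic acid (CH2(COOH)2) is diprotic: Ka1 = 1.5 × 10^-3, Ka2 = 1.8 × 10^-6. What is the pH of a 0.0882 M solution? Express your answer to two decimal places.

Ka1 ≫ Ka2, so treat the first dissociation as the only significant source of H+.
Ka1 = x²/(0.0882 − x) = 1.5 × 10^-3
Solving the quadratic: x = (−Ka1 + √(Ka1² + 4·Ka1·C₀))/2 = 1.08 × 10^-2 M
pH = −log(1.08 × 10^-2) = 1.97

pH = 1.97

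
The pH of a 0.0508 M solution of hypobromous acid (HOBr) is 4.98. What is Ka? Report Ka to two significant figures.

[H+] = 10^(-4.98) = 1.05 × 10^-5 M
At equilibrium [HA] = 0.0508 − 1.05 × 10^-5 = 5.08 × 10^-2 M
Ka = [H+][A-]/[HA] = (1.05 × 10^-5)² / 5.08 × 10^-2 = 2.2 × 10^-9

Ka = 2.2 × 10^-9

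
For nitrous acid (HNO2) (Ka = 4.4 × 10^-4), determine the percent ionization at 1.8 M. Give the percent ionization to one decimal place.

1.6%

HNO2 ⇌ NO2- + H+; let x = [H+] at equilibrium.
x ≈ √(Ka·C₀) = √(4.4 × 10^-4 × 1.8) = 2.81 × 10^-2 M
% ionization = x/C₀ × 100% = 2.81 × 10^-2/1.8 × 100% = 1.6%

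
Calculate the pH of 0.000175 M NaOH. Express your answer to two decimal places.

pH = 10.24

NaOH is a strong base; [OH-] = 0.000175 M.
pOH = -log(0.000175) = 3.76
pH = 14.00 - 3.76 = 10.24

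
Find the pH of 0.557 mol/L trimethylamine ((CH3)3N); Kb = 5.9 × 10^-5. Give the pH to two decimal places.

pH = 11.76

(CH3)3N + H2O ⇌ (CH3)3NH+ + OH-
Kb = [OH-]²/(0.557 − [OH-]) = 5.9 × 10^-5
Assume [OH-] ≪ 0.557: [OH-] ≈ √(5.9 × 10^-5 × 0.557) = 5.73 × 10^-3 M
([OH-]/C₀ = 1% < 5%, so the approximation holds.)
pOH = −log(5.73 × 10^-3) = 2.24; pH = 14.00 − 2.24 = 11.76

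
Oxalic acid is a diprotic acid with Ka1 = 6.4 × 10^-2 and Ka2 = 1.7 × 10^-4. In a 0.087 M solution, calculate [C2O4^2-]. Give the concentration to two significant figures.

First ionization gives [H+] ≈ [HC2O4-] = 4.92 × 10^-2 M.
Second step: Ka2 = [H+][C2O4^2-]/[HC2O4-] ≈ [C2O4^2-] (since [H+] ≈ [HC2O4-]).
So [C2O4^2-] ≈ Ka2.

1.7 × 10^-4 M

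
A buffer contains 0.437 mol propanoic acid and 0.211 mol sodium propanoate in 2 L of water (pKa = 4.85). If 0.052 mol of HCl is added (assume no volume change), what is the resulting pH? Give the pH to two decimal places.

Added H+ converts CH3CH2COO- to CH3CH2COOH: CH3CH2COOH → 0.489 mol, CH3CH2COO- → 0.159 mol.
pH = pKa + log(n_CH3CH2COO-/n_CH3CH2COOH) = 4.85 + log(0.159/0.489) = 4.85 + (-0.488)

pH = 4.36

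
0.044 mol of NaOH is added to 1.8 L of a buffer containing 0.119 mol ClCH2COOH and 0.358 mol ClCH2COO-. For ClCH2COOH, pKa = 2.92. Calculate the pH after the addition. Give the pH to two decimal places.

pH = 3.65

After neutralization: n(ClCH2COOH) = 0.075 mol, n(ClCH2COO-) = 0.402 mol.
pH = pKa + log(n_ClCH2COO-/n_ClCH2COOH) = 2.92 + log(0.402/0.075) = 2.92 + (+0.729)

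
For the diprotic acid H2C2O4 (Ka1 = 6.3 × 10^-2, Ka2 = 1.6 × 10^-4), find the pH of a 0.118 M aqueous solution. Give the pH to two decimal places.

pH = 1.22

Ka1 ≫ Ka2, so treat the first dissociation as the only significant source of H+.
Ka1 = x²/(0.118 − x) = 6.3 × 10^-2
Solving the quadratic: x = (−Ka1 + √(Ka1² + 4·Ka1·C₀))/2 = 6.03 × 10^-2 M
pH = −log(6.03 × 10^-2) = 1.22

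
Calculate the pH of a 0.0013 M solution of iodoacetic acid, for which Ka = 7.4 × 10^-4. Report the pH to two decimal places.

ICH2COOH ⇌ ICH2COO- + H+
From the ICE table, Ka = [H+]²/(0.0013 − [H+]) = 7.4 × 10^-4.
The 5% rule fails; solving [H+]² + Ka·[H+] − Ka·C₀ = 0 exactly:
[H+] = [−0.00074 + √(0.00074² + 3.85e-06)]/2 = 6.78 × 10^-4 M
pH = −log[H+] = −log(6.78 × 10^-4) = 3.17

pH = 3.17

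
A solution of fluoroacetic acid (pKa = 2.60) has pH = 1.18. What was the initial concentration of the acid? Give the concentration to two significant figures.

C₀ = 1.8 M

[H+] = 10^(-1.18) = 6.61 × 10^-2 M = x
Ka = 10^(−2.60) = 2.51 × 10^-3
Ka = x²/(C₀ − x) ⇒ C₀ = x + x²/Ka
C₀ = 6.61 × 10^-2 + (6.61 × 10^-2)²/(2.51 × 10^-3) = 1.81 M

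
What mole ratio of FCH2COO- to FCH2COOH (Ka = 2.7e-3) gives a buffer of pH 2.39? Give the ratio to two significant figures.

pKa = -log(2.7 × 10^-3) = 2.569
pH = pKa + log(r) ⇒ log(r) = 2.39 − 2.569 = -0.179
r = [FCH2COO-]/[FCH2COOH] = 10^(-0.179) = 0.662

ratio = 0.66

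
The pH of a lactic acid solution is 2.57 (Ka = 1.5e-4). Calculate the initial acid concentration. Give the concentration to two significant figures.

C₀ = 5.1 × 10^-2 M

[H+] = 10^(-2.57) = 2.69 × 10^-3 M = x
Ka = x²/(C₀ − x) ⇒ C₀ = x + x²/Ka
C₀ = 2.69 × 10^-3 + (2.69 × 10^-3)²/(1.5 × 10^-4) = 5.09 × 10^-2 M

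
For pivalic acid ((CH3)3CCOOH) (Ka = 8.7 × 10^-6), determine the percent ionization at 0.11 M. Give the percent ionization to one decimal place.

(CH3)3CCOOH ⇌ (CH3)3CCOO- + H+; let x = [H+] at equilibrium.
x ≈ √(Ka·C₀) = √(8.7 × 10^-6 × 0.11) = 9.78 × 10^-4 M
Fraction ionized = 9.78 × 10^-4 / 0.11 = 0.0089 → 0.9%

0.9%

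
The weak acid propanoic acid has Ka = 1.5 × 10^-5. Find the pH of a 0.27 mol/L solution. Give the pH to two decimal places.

pH = 2.70

CH3CH2COOH ⇌ CH3CH2COO- + H+
Let x = [H+] at equilibrium. Ka = x²/(0.27 − x).
Since Ka ≪ C₀, x ≈ √(Ka·C₀) = 2.01 × 10^-3 M.
Check: 0.75% ionized — well under 5%, approximation valid.
pH = −log[H+] = −log(2.01 × 10^-3) = 2.70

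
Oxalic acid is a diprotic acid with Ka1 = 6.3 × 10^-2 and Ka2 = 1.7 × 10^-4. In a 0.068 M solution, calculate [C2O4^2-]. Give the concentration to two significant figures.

1.7 × 10^-4 M

First ionization gives [H+] ≈ [HC2O4-] = 4.11 × 10^-2 M.
Second step: Ka2 = [H+][C2O4^2-]/[HC2O4-] ≈ [C2O4^2-] (since [H+] ≈ [HC2O4-]).
So [C2O4^2-] ≈ Ka2.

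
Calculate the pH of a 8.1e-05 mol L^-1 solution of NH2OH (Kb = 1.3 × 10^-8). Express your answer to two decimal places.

NH2OH + H2O ⇌ NH3OH+ + OH-
From the ICE table, Kb = [OH-]²/(8.1e-05 − [OH-]) = 1.3 × 10^-8.
Neglecting [OH-] in the denominator: [OH-] = √(1.3 × 10^-8 × 8.1e-05) = 1.03 × 10^-6 M
pOH = −log(1.03 × 10^-6) = 5.99; pH = 14.00 − 5.99 = 8.01

pH = 8.01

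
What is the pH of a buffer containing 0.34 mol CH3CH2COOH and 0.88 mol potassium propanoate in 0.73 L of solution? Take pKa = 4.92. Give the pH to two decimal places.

pH = 5.33

Henderson–Hasselbalch: pH = pKa + log([CH3CH2COO-]/[CH3CH2COOH]) = 4.92 + log(0.88/0.34)
pH = 4.92 + (+0.413) = 5.33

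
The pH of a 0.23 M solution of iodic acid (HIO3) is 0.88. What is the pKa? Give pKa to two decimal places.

[H+] = 10^(-0.88) = 1.32 × 10^-1 M
At equilibrium [HA] = 0.23 − 1.32 × 10^-1 = 9.80 × 10^-2 M
Ka = [H+][A-]/[HA] = (1.32 × 10^-1)² / 9.80 × 10^-2 = 1.78 × 10^-1
pKa = -log(1.78 × 10^-1) = 0.75

pKa = 0.75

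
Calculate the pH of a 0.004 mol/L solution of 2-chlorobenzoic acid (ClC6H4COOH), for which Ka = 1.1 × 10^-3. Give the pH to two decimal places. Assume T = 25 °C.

ClC6H4COOH ⇌ ClC6H4COO- + H+
Ka = [H+]²/(0.004 − [H+]) = 1.1 × 10^-3
Here C₀/Ka ≈ 3.64, so the small-[H+] approximation fails. Use the quadratic:
[H+] = (−Ka + √(Ka² + 4·Ka·C₀))/2 = 1.62 × 10^-3 M
pH = −log[H+] = −log(1.62 × 10^-3) = 2.79

pH = 2.79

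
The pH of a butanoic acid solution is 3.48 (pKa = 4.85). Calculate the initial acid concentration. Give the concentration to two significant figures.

C₀ = 8.1 × 10^-3 M

[H+] = 10^(-3.48) = 3.31 × 10^-4 M = x
Ka = 10^(−4.85) = 1.41 × 10^-5
Ka = x²/(C₀ − x) ⇒ C₀ = x + x²/Ka
C₀ = 3.31 × 10^-4 + (3.31 × 10^-4)²/(1.41 × 10^-5) = 8.10 × 10^-3 M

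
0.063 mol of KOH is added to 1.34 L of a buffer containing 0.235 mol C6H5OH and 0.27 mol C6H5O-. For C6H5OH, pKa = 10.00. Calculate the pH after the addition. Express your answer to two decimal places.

After neutralization: n(C6H5OH) = 0.172 mol, n(C6H5O-) = 0.333 mol.
Henderson–Hasselbalch with mole ratio 0.333/0.172: pH = 10.00 + (+0.287)

pH = 10.29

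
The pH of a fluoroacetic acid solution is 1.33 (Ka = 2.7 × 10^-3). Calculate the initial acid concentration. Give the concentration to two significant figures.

[H+] = 10^(-1.33) = 4.68 × 10^-2 M = x
Ka = x²/(C₀ − x) ⇒ C₀ = x + x²/Ka
C₀ = 4.68 × 10^-2 + (4.68 × 10^-2)²/(2.7 × 10^-3) = 8.58 × 10^-1 M

C₀ = 8.6 × 10^-1 M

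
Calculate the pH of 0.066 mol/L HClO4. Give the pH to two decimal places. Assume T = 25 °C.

HClO4 is a strong acid and dissociates completely, so [H+] = 0.066 M.
pH = -log(0.066) = 1.18

pH = 1.18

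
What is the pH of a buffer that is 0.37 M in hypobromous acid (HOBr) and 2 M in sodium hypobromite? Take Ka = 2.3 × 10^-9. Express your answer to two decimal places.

pKa = −log(2.3 × 10^-9) = 8.638
pH = pKa + log([A⁻]/[HA]) = 8.638 + log(2/0.37)
pH = 8.638 + (+0.733) = 9.37

pH = 9.37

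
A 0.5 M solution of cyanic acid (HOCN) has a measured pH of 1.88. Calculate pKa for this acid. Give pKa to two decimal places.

pKa = 3.45

[H+] = 10^(-1.88) = 1.32 × 10^-2 M
At equilibrium [HA] = 0.5 − 1.32 × 10^-2 = 4.87 × 10^-1 M
Ka = [H+][A-]/[HA] = (1.32 × 10^-2)² / 4.87 × 10^-1 = 3.58 × 10^-4
pKa = -log(3.58 × 10^-4) = 3.45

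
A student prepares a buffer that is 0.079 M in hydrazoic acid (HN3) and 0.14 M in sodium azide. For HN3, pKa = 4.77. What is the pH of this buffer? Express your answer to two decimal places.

pH = pKa + log([A⁻]/[HA]) = 4.77 + log(0.14/0.079)
pH = 4.77 + (+0.249) = 5.02

pH = 5.02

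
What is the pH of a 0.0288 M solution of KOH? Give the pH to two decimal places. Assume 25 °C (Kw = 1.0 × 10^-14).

pH = 12.46

KOH is a strong base; [OH-] = 0.0288 M.
pOH = -log(0.0288) = 1.54
pH = 14.00 - 1.54 = 12.46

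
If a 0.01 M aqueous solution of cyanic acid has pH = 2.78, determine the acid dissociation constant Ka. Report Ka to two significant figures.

[H+] = 10^(-2.78) = 1.66 × 10^-3 M
At equilibrium [HA] = 0.01 − 1.66 × 10^-3 = 8.34 × 10^-3 M
Ka = [H+][A-]/[HA] = (1.66 × 10^-3)² / 8.34 × 10^-3 = 3.3 × 10^-4

Ka = 3.3 × 10^-4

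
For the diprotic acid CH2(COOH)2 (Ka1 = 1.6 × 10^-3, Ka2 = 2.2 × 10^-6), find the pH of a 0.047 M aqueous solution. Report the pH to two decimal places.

pH = 2.10

Ka1 ≫ Ka2, so treat the first dissociation as the only significant source of H+.
Ka1 = x²/(0.047 − x) = 1.6 × 10^-3
Solving the quadratic: x = (−Ka1 + √(Ka1² + 4·Ka1·C₀))/2 = 7.91 × 10^-3 M
pH = −log(7.91 × 10^-3) = 2.10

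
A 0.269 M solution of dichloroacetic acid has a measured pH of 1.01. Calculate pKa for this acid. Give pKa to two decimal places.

pKa = 1.25

[H+] = 10^(-1.01) = 9.77 × 10^-2 M
At equilibrium [HA] = 0.269 − 9.77 × 10^-2 = 1.71 × 10^-1 M
Ka = [H+][A-]/[HA] = (9.77 × 10^-2)² / 1.71 × 10^-1 = 5.58 × 10^-2
pKa = -log(5.58 × 10^-2) = 1.25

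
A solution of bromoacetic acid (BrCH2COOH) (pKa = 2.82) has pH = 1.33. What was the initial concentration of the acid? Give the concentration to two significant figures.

[H+] = 10^(-1.33) = 4.68 × 10^-2 M = x
Ka = 10^(−2.82) = 1.51 × 10^-3
Ka = x²/(C₀ − x) ⇒ C₀ = x + x²/Ka
C₀ = 4.68 × 10^-2 + (4.68 × 10^-2)²/(1.51 × 10^-3) = 1.50 M

C₀ = 1.5 M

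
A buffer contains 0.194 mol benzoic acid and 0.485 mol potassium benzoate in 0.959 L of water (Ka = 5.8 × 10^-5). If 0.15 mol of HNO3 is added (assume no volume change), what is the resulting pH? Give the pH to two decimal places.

After neutralization: n(C6H5COOH) = 0.344 mol, n(C6H5COO-) = 0.335 mol.
pKa = −log(5.8 × 10^-5) = 4.237
Henderson–Hasselbalch with mole ratio 0.335/0.344: pH = 4.237 + (-0.012)

pH = 4.23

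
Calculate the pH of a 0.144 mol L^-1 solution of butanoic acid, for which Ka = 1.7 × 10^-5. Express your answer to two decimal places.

CH3(CH2)2COOH ⇌ CH3(CH2)2COO- + H+
From the ICE table, Ka = x²/(0.144 − x) = 1.7 × 10^-5.
Assume x ≪ 0.144: x ≈ √(1.7 × 10^-5 × 0.144) = 1.56 × 10^-3 M
Check: 1.1% ionized — well under 5%, approximation valid.
pH = −log[H+] = −log(1.56 × 10^-3) = 2.81

pH = 2.81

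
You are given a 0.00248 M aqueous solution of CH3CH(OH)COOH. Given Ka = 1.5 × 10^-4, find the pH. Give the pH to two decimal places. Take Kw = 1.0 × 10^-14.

pH = 3.27

CH3CH(OH)COOH ⇌ CH3CH(OH)COO- + H+
Ka = [H+]²/(0.00248 − [H+]) = 1.5 × 10^-4
The 5% rule fails; solving [H+]² + Ka·[H+] − Ka·C₀ = 0 exactly:
[H+] = (−Ka + √(Ka² + 4·Ka·C₀))/2 = 5.40 × 10^-4 M
pH = −log[H+] = −log(5.40 × 10^-4) = 3.27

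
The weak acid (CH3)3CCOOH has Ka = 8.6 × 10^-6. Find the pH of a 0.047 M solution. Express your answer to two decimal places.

(CH3)3CCOOH ⇌ (CH3)3CCOO- + H+
Ka = x²/(0.047 − x) = 8.6 × 10^-6
Assume x ≪ 0.047: x ≈ √(8.6 × 10^-6 × 0.047) = 6.36 × 10^-4 M
pH = −log(6.36 × 10^-4) = 3.20

pH = 3.20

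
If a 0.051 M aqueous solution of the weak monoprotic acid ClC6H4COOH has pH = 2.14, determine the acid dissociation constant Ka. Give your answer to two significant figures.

Ka = 1.2 × 10^-3

[H+] = 10^(-2.14) = 7.24 × 10^-3 M
At equilibrium [HA] = 0.051 − 7.24 × 10^-3 = 4.38 × 10^-2 M
Ka = [H+][A-]/[HA] = (7.24 × 10^-3)² / 4.38 × 10^-2 = 1.2 × 10^-3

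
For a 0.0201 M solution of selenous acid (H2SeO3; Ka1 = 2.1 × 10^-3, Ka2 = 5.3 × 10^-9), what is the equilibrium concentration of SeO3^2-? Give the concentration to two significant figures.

First ionization gives [H+] ≈ [HSeO3-] = 5.53 × 10^-3 M.
Second step: Ka2 = [H+][SeO3^2-]/[HSeO3-] ≈ [SeO3^2-] (since [H+] ≈ [HSeO3-]).
So [SeO3^2-] ≈ Ka2.

5.3 × 10^-9 M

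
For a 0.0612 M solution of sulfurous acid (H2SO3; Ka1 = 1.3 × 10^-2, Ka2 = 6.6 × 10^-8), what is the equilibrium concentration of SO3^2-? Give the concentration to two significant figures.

6.6 × 10^-8 M

First ionization gives [H+] ≈ [HSO3-] = 2.24 × 10^-2 M.
Second step: Ka2 = [H+][SO3^2-]/[HSO3-] ≈ [SO3^2-] (since [H+] ≈ [HSO3-]).
So [SO3^2-] ≈ Ka2.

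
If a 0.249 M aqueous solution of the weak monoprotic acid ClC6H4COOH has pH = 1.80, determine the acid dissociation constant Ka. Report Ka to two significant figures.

[H+] = 10^(-1.80) = 1.58 × 10^-2 M
At equilibrium [HA] = 0.249 − 1.58 × 10^-2 = 2.33 × 10^-1 M
Ka = [H+][A-]/[HA] = (1.58 × 10^-2)² / 2.33 × 10^-1 = 1.1 × 10^-3

Ka = 1.1 × 10^-3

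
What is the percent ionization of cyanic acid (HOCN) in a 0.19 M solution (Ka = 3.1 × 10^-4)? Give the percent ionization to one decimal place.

4.0%

HOCN ⇌ OCN- + H+; let x = [H+] at equilibrium.
x ≈ √(Ka·C₀) = √(3.1 × 10^-4 × 0.19) = 7.67 × 10^-3 M
% ionization = x/C₀ × 100% = 7.67 × 10^-3/0.19 × 100% = 4.0%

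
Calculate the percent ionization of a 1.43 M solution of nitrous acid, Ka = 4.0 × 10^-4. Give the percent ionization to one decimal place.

1.7%

HNO2 ⇌ NO2- + H+; let x = [H+] at equilibrium.
x ≈ √(Ka·C₀) = √(4.0 × 10^-4 × 1.43) = 2.39 × 10^-2 M
% ionization = x/C₀ × 100% = 2.39 × 10^-2/1.43 × 100% = 1.7%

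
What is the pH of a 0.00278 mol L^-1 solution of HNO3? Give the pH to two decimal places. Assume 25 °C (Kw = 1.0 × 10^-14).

HNO3 is a strong acid and dissociates completely, so [H+] = 0.00278 M.
pH = -log(0.00278) = 2.56

pH = 2.56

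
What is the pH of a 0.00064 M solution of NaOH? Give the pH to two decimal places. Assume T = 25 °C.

NaOH is a strong base; [OH-] = 0.00064 M.
pOH = -log(0.00064) = 3.19
pH = 14.00 - 3.19 = 10.81

pH = 10.81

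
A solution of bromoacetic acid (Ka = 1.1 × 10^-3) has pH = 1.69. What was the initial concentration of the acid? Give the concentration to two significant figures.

[H+] = 10^(-1.69) = 2.04 × 10^-2 M = x
Ka = x²/(C₀ − x) ⇒ C₀ = x + x²/Ka
C₀ = 2.04 × 10^-2 + (2.04 × 10^-2)²/(1.1 × 10^-3) = 3.99 × 10^-1 M

C₀ = 4.0 × 10^-1 M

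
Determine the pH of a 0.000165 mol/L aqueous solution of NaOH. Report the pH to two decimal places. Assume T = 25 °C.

pH = 10.22

NaOH is a strong base; [OH-] = 0.000165 M.
pOH = -log(0.000165) = 3.78
pH = 14.00 - 3.78 = 10.22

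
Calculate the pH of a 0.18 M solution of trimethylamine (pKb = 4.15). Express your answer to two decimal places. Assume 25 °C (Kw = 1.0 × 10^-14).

pH = 11.55

(CH3)3N + H2O ⇌ (CH3)3NH+ + OH-
Kb = 10^(−4.15) = 7.08 × 10^-5
From the ICE table, Kb = x²/(0.18 − x) = 7.08 × 10^-5.
Assume x ≪ 0.18: x ≈ √(7.08 × 10^-5 × 0.18) = 3.57 × 10^-3 M
pOH = 2.45, so pH = 14.00 − pOH = 11.55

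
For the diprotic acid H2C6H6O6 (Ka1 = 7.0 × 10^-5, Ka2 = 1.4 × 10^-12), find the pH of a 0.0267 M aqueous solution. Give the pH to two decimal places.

pH = 2.88

Since Ka1 ≫ Ka2, the first ionization dominates [H+].
Ka1 = x²/(0.0267 − x) = 7.0 × 10^-5
Solving the quadratic: x = (−Ka1 + √(Ka1² + 4·Ka1·C₀))/2 = 1.33 × 10^-3 M
pH = −log(1.33 × 10^-3) = 2.88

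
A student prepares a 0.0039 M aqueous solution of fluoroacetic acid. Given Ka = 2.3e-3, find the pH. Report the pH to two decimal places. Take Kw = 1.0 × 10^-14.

FCH2COOH ⇌ FCH2COO- + H+
From the ICE table, Ka = [H+]²/(0.0039 − [H+]) = 2.3 × 10^-3.
[H+] is not negligible relative to C₀; solve [H+]² + 0.0023·[H+] − 8.97e-06 = 0.
[H+] = (−Ka + √(Ka² + 4·Ka·C₀))/2 = 2.06 × 10^-3 M
pH = −log(2.06 × 10^-3) = 2.69

pH = 2.69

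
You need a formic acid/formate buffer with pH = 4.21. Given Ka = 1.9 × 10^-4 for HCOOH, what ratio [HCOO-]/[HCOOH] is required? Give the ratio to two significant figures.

pKa = -log(1.9 × 10^-4) = 3.721
pH = pKa + log(r) ⇒ log(r) = 4.21 − 3.721 = +0.489
r = [HCOO-]/[HCOOH] = 10^(+0.489) = 3.08

ratio = 3.1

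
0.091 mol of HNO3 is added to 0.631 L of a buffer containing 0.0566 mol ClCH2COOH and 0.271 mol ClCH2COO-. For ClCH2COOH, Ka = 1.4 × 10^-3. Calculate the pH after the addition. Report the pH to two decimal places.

Added H+ converts ClCH2COO- to ClCH2COOH: ClCH2COOH → 0.148 mol, ClCH2COO- → 0.18 mol.
pKa = −log(1.4 × 10^-3) = 2.854
pH = pKa + log([A⁻]/[HA]) = 2.854 + log(0.18/0.148) = 2.854 +0.085

pH = 2.94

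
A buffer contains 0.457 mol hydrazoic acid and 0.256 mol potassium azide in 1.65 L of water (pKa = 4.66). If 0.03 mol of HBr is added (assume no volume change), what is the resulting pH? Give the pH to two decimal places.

After neutralization: n(HN3) = 0.487 mol, n(N3-) = 0.226 mol.
pH = pKa + log(n_N3-/n_HN3) = 4.66 + log(0.226/0.487) = 4.66 + (-0.333)

pH = 4.33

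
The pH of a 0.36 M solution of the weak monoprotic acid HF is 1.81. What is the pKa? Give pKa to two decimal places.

[H+] = 10^(-1.81) = 1.55 × 10^-2 M
At equilibrium [HA] = 0.36 − 1.55 × 10^-2 = 3.44 × 10^-1 M
Ka = [H+][A-]/[HA] = (1.55 × 10^-2)² / 3.44 × 10^-1 = 6.98 × 10^-4
pKa = -log(6.98 × 10^-4) = 3.16

pKa = 3.16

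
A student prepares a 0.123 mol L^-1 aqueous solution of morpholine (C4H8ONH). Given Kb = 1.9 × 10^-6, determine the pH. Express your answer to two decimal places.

pH = 10.68

C4H8ONH + H2O ⇌ C4H8ONH2+ + OH-
From the ICE table, Kb = [OH-]²/(0.123 − [OH-]) = 1.9 × 10^-6.
Neglecting [OH-] in the denominator: [OH-] = √(1.9 × 10^-6 × 0.123) = 4.83 × 10^-4 M
pOH = 3.32, so pH = 14.00 − pOH = 10.68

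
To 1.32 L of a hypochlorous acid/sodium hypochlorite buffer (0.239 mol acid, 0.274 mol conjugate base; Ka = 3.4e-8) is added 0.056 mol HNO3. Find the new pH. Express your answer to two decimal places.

pH = 7.34

After neutralization: n(HOCl) = 0.295 mol, n(OCl-) = 0.218 mol.
pKa = −log(3.4 × 10^-8) = 7.469
pH = pKa + log(n_OCl-/n_HOCl) = 7.469 + log(0.218/0.295) = 7.469 + (-0.131)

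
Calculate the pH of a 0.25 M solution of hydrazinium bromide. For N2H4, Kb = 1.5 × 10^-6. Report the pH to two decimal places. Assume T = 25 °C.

N2H5+ is the conjugate acid of the weak base N2H4.
Ka = Kw/Kb = 1.0×10^-14 / 1.5 × 10^-6 = 6.67 × 10^-9
Ka = x²/(0.25 − x) = 6.67 × 10^-9
Since Ka ≪ C₀, x ≈ √(Ka·C₀) = 4.08 × 10^-5 M.
pH = −log[H+] = −log(4.08 × 10^-5) = 4.39

pH = 4.39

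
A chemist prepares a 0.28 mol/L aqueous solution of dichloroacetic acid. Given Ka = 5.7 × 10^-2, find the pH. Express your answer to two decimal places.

pH = 1.00

Cl2CHCOOH ⇌ Cl2CHCOO- + H+
From the ICE table, Ka = [H+]²/(0.28 − [H+]) = 5.7 × 10^-2.
The 5% rule fails; solving [H+]² + Ka·[H+] − Ka·C₀ = 0 exactly:
[H+] = (−Ka + √(Ka² + 4·Ka·C₀))/2 = 1.01 × 10^-1 M
pH = −log[H+] = −log(1.01 × 10^-1) = 1.00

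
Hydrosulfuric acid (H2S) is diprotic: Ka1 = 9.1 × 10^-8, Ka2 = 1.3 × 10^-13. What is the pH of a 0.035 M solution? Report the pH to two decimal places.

pH = 4.25

Since Ka1 ≫ Ka2, the first ionization dominates [H+].
Ka1 = x²/(0.035 − x) = 9.1 × 10^-8
x ≈ √(9.1 × 10^-8 × 0.035) = 5.64 × 10^-5 M
pH = −log(5.64 × 10^-5) = 4.25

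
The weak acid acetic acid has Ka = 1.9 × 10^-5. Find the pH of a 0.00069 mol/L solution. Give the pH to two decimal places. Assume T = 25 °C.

pH = 3.98

CH3COOH ⇌ CH3COO- + H+
Let x = [H+] at equilibrium. Ka = x²/(0.00069 − x).
Here C₀/Ka ≈ 36.3, so the small-x approximation fails. Use the quadratic:
x = [−1.9e-05 + √(1.9e-05² + 5.24e-08)]/2 = 1.05 × 10^-4 M
pH = −log(1.05 × 10^-4) = 3.98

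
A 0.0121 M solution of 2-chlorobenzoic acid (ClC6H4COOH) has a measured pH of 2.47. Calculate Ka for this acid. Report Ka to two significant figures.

[H+] = 10^(-2.47) = 3.39 × 10^-3 M
At equilibrium [HA] = 0.0121 − 3.39 × 10^-3 = 8.71 × 10^-3 M
Ka = [H+][A-]/[HA] = (3.39 × 10^-3)² / 8.71 × 10^-3 = 1.3 × 10^-3

Ka = 1.3 × 10^-3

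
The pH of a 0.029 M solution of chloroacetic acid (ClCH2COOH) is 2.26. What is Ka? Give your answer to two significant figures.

Ka = 1.3 × 10^-3

[H+] = 10^(-2.26) = 5.50 × 10^-3 M
At equilibrium [HA] = 0.029 − 5.50 × 10^-3 = 2.35 × 10^-2 M
Ka = [H+][A-]/[HA] = (5.50 × 10^-3)² / 2.35 × 10^-2 = 1.3 × 10^-3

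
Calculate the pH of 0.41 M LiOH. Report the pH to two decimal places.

LiOH is a strong base; [OH-] = 0.41 M.
pOH = -log(0.41) = 0.39
pH = 14.00 - 0.39 = 13.61

pH = 13.61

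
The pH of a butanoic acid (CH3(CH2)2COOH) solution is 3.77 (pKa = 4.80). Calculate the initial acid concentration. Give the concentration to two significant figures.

[H+] = 10^(-3.77) = 1.70 × 10^-4 M = x
Ka = 10^(−4.80) = 1.58 × 10^-5
Ka = x²/(C₀ − x) ⇒ C₀ = x + x²/Ka
C₀ = 1.70 × 10^-4 + (1.70 × 10^-4)²/(1.58 × 10^-5) = 2.00 × 10^-3 M

C₀ = 2.0 × 10^-3 M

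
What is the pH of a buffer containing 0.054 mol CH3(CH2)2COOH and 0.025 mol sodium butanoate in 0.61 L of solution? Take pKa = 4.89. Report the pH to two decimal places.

Using pH = pKa + log([base]/[acid]) with [base]/[acid] = 0.025/0.054:
pH = 4.89 + (-0.334) = 4.56

pH = 4.56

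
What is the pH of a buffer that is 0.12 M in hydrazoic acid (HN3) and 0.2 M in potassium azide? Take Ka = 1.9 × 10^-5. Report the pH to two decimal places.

pH = 4.94

pKa = −log(1.9 × 10^-5) = 4.721
Henderson–Hasselbalch: pH = pKa + log([N3-]/[HN3]) = 4.721 + log(0.2/0.12)
pH = 4.721 + (+0.222) = 4.94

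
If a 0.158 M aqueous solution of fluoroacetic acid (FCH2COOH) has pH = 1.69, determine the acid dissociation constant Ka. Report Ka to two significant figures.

Ka = 3.0 × 10^-3

[H+] = 10^(-1.69) = 2.04 × 10^-2 M
At equilibrium [HA] = 0.158 − 2.04 × 10^-2 = 1.38 × 10^-1 M
Ka = [H+][A-]/[HA] = (2.04 × 10^-2)² / 1.38 × 10^-1 = 3.0 × 10^-3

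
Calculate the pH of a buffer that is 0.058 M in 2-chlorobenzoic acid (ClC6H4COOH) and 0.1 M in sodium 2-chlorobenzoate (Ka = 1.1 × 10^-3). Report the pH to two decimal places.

pH = 3.20

pKa = −log(1.1 × 10^-3) = 2.959
pH = pKa + log([A⁻]/[HA]) = 2.959 + log(0.1/0.058)
pH = 2.959 + (+0.237) = 3.20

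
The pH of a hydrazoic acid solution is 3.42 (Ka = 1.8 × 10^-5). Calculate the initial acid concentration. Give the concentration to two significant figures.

[H+] = 10^(-3.42) = 3.80 × 10^-4 M = x
Ka = x²/(C₀ − x) ⇒ C₀ = x + x²/Ka
C₀ = 3.80 × 10^-4 + (3.80 × 10^-4)²/(1.8 × 10^-5) = 8.40 × 10^-3 M

C₀ = 8.4 × 10^-3 M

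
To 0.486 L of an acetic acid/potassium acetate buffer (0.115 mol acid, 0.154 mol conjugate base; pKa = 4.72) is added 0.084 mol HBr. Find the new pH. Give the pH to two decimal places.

pH = 4.27

Added H+ converts CH3COO- to CH3COOH: CH3COOH → 0.199 mol, CH3COO- → 0.07 mol.
Henderson–Hasselbalch with mole ratio 0.07/0.199: pH = 4.72 + (-0.454)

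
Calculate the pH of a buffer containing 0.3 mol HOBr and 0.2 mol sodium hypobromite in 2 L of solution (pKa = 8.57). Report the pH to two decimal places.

Henderson–Hasselbalch: pH = pKa + log([OBr-]/[HOBr]) = 8.57 + log(0.2/0.3)
pH = 8.57 + (-0.176) = 8.39

pH = 8.39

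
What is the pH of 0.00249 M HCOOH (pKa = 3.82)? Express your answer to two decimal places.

HCOOH ⇌ HCOO- + H+
Ka = 10^(−3.82) = 1.51 × 10^-4
From the ICE table, Ka = [H+]²/(0.00249 − [H+]) = 1.51 × 10^-4.
The 5% rule fails; solving [H+]² + Ka·[H+] − Ka·C₀ = 0 exactly:
[H+] = (−Ka + √(Ka² + 4·Ka·C₀))/2 = 5.42 × 10^-4 M
pH = −log(5.42 × 10^-4) = 3.27

pH = 3.27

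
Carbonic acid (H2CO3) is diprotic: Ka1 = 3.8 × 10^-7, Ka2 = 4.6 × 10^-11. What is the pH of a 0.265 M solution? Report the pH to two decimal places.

pH = 3.50

Since Ka1 ≫ Ka2, the first ionization dominates [H+].
Ka1 = x²/(0.265 − x) = 3.8 × 10^-7
x ≈ √(3.8 × 10^-7 × 0.265) = 3.17 × 10^-4 M
pH = −log(3.17 × 10^-4) = 3.50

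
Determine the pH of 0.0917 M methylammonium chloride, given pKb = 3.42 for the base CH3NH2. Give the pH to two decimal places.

pH = 5.81

CH3NH3+ is the conjugate acid of the weak base CH3NH2.
Kb = 10^(−3.42) = 3.80 × 10^-4
Ka = Kw/Kb = 1.0×10^-14 / 3.80 × 10^-4 = 2.63 × 10^-11
From the ICE table, Ka = [H+]²/(0.0917 − [H+]) = 2.63 × 10^-11.
Neglecting [H+] in the denominator: [H+] = √(2.63 × 10^-11 × 0.0917) = 1.55 × 10^-6 M
([H+]/C₀ = 0.0017% < 5%, so the approximation holds.)
pH = −log[H+] = −log(1.55 × 10^-6) = 5.81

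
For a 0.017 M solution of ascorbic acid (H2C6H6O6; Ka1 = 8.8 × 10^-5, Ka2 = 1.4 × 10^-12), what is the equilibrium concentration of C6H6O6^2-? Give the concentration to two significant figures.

First ionization gives [H+] ≈ [HC6H6O6-] = 1.18 × 10^-3 M.
Second step: Ka2 = [H+][C6H6O6^2-]/[HC6H6O6-] ≈ [C6H6O6^2-] (since [H+] ≈ [HC6H6O6-]).
So [C6H6O6^2-] ≈ Ka2.

1.4 × 10^-12 M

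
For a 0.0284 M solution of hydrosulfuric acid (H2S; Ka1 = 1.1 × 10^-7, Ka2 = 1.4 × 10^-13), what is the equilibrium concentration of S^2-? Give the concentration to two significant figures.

1.4 × 10^-13 M

First ionization gives [H+] ≈ [HS-] = 5.59 × 10^-5 M.
Second step: Ka2 = [H+][S^2-]/[HS-] ≈ [S^2-] (since [H+] ≈ [HS-]).
So [S^2-] ≈ Ka2.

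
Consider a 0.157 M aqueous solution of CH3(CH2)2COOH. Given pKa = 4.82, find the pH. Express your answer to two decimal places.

pH = 2.81

CH3(CH2)2COOH ⇌ CH3(CH2)2COO- + H+
Ka = 10^(−4.82) = 1.51 × 10^-5
Ka = [H+]²/(0.157 − [H+]) = 1.51 × 10^-5
Since Ka ≪ C₀, [H+] ≈ √(Ka·C₀) = 1.54 × 10^-3 M.
pH = −log[H+] = −log(1.54 × 10^-3) = 2.81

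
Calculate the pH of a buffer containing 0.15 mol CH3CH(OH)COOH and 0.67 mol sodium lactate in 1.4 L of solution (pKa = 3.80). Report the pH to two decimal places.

pH = 4.45

Using pH = pKa + log([base]/[acid]) with [base]/[acid] = 0.67/0.15:
pH = 3.80 + (+0.650) = 4.45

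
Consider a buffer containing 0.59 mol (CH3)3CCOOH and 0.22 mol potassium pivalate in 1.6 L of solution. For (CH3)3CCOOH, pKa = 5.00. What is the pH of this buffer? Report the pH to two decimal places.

Henderson–Hasselbalch: pH = pKa + log([(CH3)3CCOO-]/[(CH3)3CCOOH]) = 5.00 + log(0.22/0.59)
pH = 5.00 + (-0.428) = 4.57

pH = 4.57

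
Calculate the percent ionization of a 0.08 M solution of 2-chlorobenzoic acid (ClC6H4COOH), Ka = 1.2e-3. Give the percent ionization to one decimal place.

11.5%

ClC6H4COOH ⇌ ClC6H4COO- + H+; let x = [H+] at equilibrium.
Solve x² + 0.0012x − 9.6e-05 = 0 → x = 9.22 × 10^-3 M
% ionization = x/C₀ × 100% = 9.22 × 10^-3/0.08 × 100% = 11.5%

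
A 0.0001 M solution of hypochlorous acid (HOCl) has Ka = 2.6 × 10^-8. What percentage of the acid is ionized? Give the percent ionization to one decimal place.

1.6%

HOCl ⇌ OCl- + H+; let x = [H+] at equilibrium.
x ≈ √(Ka·C₀) = √(2.6 × 10^-8 × 0.0001) = 1.61 × 10^-6 M
Fraction ionized = 1.61 × 10^-6 / 0.0001 = 0.0161 → 1.6%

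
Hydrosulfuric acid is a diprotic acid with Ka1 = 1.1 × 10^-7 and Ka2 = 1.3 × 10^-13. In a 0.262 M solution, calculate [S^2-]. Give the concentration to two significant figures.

First ionization gives [H+] ≈ [HS-] = 1.70 × 10^-4 M.
Second step: Ka2 = [H+][S^2-]/[HS-] ≈ [S^2-] (since [H+] ≈ [HS-]).
So [S^2-] ≈ Ka2.

1.3 × 10^-13 M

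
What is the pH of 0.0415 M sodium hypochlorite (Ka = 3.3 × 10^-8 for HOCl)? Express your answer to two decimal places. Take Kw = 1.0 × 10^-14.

OCl- is the conjugate base of the weak acid HOCl.
Kb = Kw/Ka = 1.0×10^-14 / 3.3 × 10^-8 = 3.03 × 10^-7
From the ICE table, Kb = [OH-]²/(0.0415 − [OH-]) = 3.03 × 10^-7.
Since Kb ≪ C₀, [OH-] ≈ √(Kb·C₀) = 1.12 × 10^-4 M.
pOH = −log(1.12 × 10^-4) = 3.95; pH = 14.00 − 3.95 = 10.05

pH = 10.05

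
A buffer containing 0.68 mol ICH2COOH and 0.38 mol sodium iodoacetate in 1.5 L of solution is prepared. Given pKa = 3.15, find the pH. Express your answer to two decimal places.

pH = 2.90

Using pH = pKa + log([base]/[acid]) with [base]/[acid] = 0.38/0.68:
pH = 3.15 + (-0.253) = 2.90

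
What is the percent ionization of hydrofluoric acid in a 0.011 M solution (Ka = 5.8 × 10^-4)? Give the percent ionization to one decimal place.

20.5%

HF ⇌ F- + H+; let x = [H+] at equilibrium.
Ka = x²/(C₀ − x); solving the quadratic gives x = 2.25 × 10^-3 M.
Fraction ionized = 2.25 × 10^-3 / 0.011 = 0.2045 → 20.5%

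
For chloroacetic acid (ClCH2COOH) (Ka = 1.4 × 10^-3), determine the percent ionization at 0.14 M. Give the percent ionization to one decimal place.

ClCH2COOH ⇌ ClCH2COO- + H+; let x = [H+] at equilibrium.
Solve x² + 0.0014x − 0.000196 = 0 → x = 1.33 × 10^-2 M
% ionization = x/C₀ × 100% = 1.33 × 10^-2/0.14 × 100% = 9.5%

9.5%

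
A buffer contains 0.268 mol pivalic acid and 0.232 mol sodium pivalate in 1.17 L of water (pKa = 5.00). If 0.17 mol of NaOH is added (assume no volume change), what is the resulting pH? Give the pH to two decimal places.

After neutralization: n((CH3)3CCOOH) = 0.098 mol, n((CH3)3CCOO-) = 0.402 mol.
pH = pKa + log(n_(CH3)3CCOO-/n_(CH3)3CCOOH) = 5.00 + log(0.402/0.098) = 5.00 + (+0.613)

pH = 5.61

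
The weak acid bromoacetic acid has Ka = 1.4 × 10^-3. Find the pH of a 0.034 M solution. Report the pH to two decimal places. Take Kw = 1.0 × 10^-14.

pH = 2.21

BrCH2COOH ⇌ BrCH2COO- + H+
Ka = [H+]²/(0.034 − [H+]) = 1.4 × 10^-3
[H+] is not negligible relative to C₀; solve [H+]² + 0.0014·[H+] − 4.76e-05 = 0.
[H+] = (−Ka + √(Ka² + 4·Ka·C₀))/2 = 6.23 × 10^-3 M
pH = −log(6.23 × 10^-3) = 2.21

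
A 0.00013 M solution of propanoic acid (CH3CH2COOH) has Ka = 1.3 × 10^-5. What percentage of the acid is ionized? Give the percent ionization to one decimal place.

27.0%

CH3CH2COOH ⇌ CH3CH2COO- + H+; let x = [H+] at equilibrium.
Solve x² + 1.3e-05x − 1.69e-09 = 0 → x = 3.51 × 10^-5 M
% ionization = x/C₀ × 100% = 3.51 × 10^-5/0.00013 × 100% = 27.0%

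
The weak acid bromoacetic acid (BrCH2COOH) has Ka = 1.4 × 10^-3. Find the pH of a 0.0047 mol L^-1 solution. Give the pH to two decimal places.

BrCH2COOH ⇌ BrCH2COO- + H+
Let x = [H+] at equilibrium. Ka = x²/(0.0047 − x).
Here C₀/Ka ≈ 3.36, so the small-x approximation fails. Use the quadratic:
x = (−Ka + √(Ka² + 4·Ka·C₀))/2 = 1.96 × 10^-3 M
pH = −log(1.96 × 10^-3) = 2.71

pH = 2.71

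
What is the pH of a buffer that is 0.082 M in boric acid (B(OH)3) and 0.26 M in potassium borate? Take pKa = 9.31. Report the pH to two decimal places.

pH = 9.81

Henderson–Hasselbalch: pH = pKa + log([B(OH)4-]/[B(OH)3]) = 9.31 + log(0.26/0.082)
pH = 9.31 + (+0.501) = 9.81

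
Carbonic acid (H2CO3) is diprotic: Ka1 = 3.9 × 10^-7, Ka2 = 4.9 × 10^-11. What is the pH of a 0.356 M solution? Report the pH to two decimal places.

pH = 3.43

Since Ka1 ≫ Ka2, the first ionization dominates [H+].
Ka1 = x²/(0.356 − x) = 3.9 × 10^-7
x ≈ √(3.9 × 10^-7 × 0.356) = 3.73 × 10^-4 M
pH = −log(3.73 × 10^-4) = 3.43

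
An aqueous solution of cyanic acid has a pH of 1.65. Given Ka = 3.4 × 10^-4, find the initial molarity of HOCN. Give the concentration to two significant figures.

C₀ = 1.5 M

[H+] = 10^(-1.65) = 2.24 × 10^-2 M = x
Ka = x²/(C₀ − x) ⇒ C₀ = x + x²/Ka
C₀ = 2.24 × 10^-2 + (2.24 × 10^-2)²/(3.4 × 10^-4) = 1.50 M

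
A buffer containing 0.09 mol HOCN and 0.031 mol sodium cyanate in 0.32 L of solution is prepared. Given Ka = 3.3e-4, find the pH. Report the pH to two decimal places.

pH = 3.02

pKa = −log(3.3 × 10^-4) = 3.481
Using pH = pKa + log([base]/[acid]) with [base]/[acid] = 0.031/0.09:
pH = 3.481 + (-0.463) = 3.02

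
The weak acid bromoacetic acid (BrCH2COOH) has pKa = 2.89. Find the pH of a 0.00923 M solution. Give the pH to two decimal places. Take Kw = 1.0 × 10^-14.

pH = 2.54

BrCH2COOH ⇌ BrCH2COO- + H+
Ka = 10^(−2.89) = 1.29 × 10^-3
Ka = [H+]²/(0.00923 − [H+]) = 1.29 × 10^-3
[H+] is not negligible relative to C₀; solve [H+]² + 0.00129·[H+] − 1.19e-05 = 0.
[H+] = (−Ka + √(Ka² + 4·Ka·C₀))/2 = 2.87 × 10^-3 M
pH = −log(2.87 × 10^-3) = 2.54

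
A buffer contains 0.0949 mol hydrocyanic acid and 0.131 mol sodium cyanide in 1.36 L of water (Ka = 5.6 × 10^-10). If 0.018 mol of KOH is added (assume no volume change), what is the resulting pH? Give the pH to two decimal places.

pH = 9.54

After neutralization: n(HCN) = 0.0769 mol, n(CN-) = 0.149 mol.
pKa = −log(5.6 × 10^-10) = 9.252
pH = pKa + log([A⁻]/[HA]) = 9.252 + log(0.149/0.0769) = 9.252 +0.287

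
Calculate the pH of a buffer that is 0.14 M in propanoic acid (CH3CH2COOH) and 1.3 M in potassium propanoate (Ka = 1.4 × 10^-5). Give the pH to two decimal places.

pH = 5.82

pKa = −log(1.4 × 10^-5) = 4.854
Using pH = pKa + log([base]/[acid]) with [base]/[acid] = 1.3/0.14:
pH = 4.854 + (+0.968) = 5.82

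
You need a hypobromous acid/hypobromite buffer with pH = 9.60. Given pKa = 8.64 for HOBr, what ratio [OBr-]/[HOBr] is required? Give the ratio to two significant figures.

pH = pKa + log(r) ⇒ log(r) = 9.60 − 8.64 = +0.96
r = [OBr-]/[HOBr] = 10^(+0.96) = 9.12

ratio = 9.1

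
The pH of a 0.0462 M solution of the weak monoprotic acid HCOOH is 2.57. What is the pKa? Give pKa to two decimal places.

pKa = 3.78

[H+] = 10^(-2.57) = 2.69 × 10^-3 M
At equilibrium [HA] = 0.0462 − 2.69 × 10^-3 = 4.35 × 10^-2 M
Ka = [H+][A-]/[HA] = (2.69 × 10^-3)² / 4.35 × 10^-2 = 1.66 × 10^-4
pKa = -log(1.66 × 10^-4) = 3.78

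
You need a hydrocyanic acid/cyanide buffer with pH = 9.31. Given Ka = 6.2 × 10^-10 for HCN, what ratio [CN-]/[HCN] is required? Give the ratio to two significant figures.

pKa = -log(6.2 × 10^-10) = 9.208
pH = pKa + log(r) ⇒ log(r) = 9.31 − 9.208 = +0.102
r = [CN-]/[HCN] = 10^(+0.102) = 1.26

ratio = 1.3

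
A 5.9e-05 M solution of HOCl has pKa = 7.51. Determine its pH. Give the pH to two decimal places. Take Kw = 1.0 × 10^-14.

HOCl ⇌ OCl- + H+
Ka = 10^(−7.51) = 3.09 × 10^-8
Let x = [H+] at equilibrium. Ka = x²/(5.9e-05 − x).
Assume x ≪ 5.9e-05: x ≈ √(3.09 × 10^-8 × 5.9e-05) = 1.35 × 10^-6 M
pH = −log[H+] = −log(1.35 × 10^-6) = 5.87

pH = 5.87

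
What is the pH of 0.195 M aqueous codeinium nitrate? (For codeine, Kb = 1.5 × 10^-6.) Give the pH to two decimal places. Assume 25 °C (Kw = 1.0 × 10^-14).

pH = 4.44

C18H22NO3+ is the conjugate acid of the weak base C18H21NO3.
Ka = Kw/Kb = 1.0×10^-14 / 1.5 × 10^-6 = 6.67 × 10^-9
Ka = [H+]²/(0.195 − [H+]) = 6.67 × 10^-9
Neglecting [H+] in the denominator: [H+] = √(6.67 × 10^-9 × 0.195) = 3.61 × 10^-5 M
([H+]/C₀ = 0.018% < 5%, so the approximation holds.)
pH = −log[H+] = −log(3.61 × 10^-5) = 4.44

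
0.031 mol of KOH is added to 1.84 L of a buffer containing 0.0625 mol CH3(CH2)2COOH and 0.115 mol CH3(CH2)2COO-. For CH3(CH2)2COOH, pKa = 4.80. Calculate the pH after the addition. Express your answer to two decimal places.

After neutralization: n(CH3(CH2)2COOH) = 0.0315 mol, n(CH3(CH2)2COO-) = 0.146 mol.
pH = pKa + log([A⁻]/[HA]) = 4.80 + log(0.146/0.0315) = 4.80 +0.666

pH = 5.47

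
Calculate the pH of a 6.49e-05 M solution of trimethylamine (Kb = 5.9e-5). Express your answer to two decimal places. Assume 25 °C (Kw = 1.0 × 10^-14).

(CH3)3N + H2O ⇌ (CH3)3NH+ + OH-
Kb = x²/(6.49e-05 − x) = 5.9 × 10^-5
The 5% rule fails; solving x² + Kb·x − Kb·C₀ = 0 exactly:
x = (−Kb + √(Kb² + 4·Kb·C₀))/2 = 3.91 × 10^-5 M
pOH = 4.41, so pH = 14.00 − pOH = 9.59

pH = 9.59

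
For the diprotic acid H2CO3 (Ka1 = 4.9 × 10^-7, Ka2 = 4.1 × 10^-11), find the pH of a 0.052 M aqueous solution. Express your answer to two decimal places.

Ka1 ≫ Ka2, so treat the first dissociation as the only significant source of H+.
Ka1 = x²/(0.052 − x) = 4.9 × 10^-7
x ≈ √(4.9 × 10^-7 × 0.052) = 1.60 × 10^-4 M
pH = −log(1.60 × 10^-4) = 3.80

pH = 3.80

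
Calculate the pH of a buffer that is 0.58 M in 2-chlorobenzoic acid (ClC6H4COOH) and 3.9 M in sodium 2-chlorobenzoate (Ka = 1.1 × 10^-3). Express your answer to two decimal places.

pH = 3.79

pKa = −log(1.1 × 10^-3) = 2.959
Using pH = pKa + log([base]/[acid]) with [base]/[acid] = 3.9/0.58:
pH = 2.959 + (+0.828) = 3.79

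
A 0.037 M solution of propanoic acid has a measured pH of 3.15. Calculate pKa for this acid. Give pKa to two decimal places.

pKa = 4.86

[H+] = 10^(-3.15) = 7.08 × 10^-4 M
At equilibrium [HA] = 0.037 − 7.08 × 10^-4 = 3.63 × 10^-2 M
Ka = [H+][A-]/[HA] = (7.08 × 10^-4)² / 3.63 × 10^-2 = 1.38 × 10^-5
pKa = -log(1.38 × 10^-5) = 4.86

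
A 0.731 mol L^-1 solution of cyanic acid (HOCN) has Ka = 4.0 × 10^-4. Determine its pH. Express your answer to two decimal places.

pH = 1.77

HOCN ⇌ OCN- + H+
From the ICE table, Ka = [H+]²/(0.731 − [H+]) = 4.0 × 10^-4.
Neglecting [H+] in the denominator: [H+] = √(4.0 × 10^-4 × 0.731) = 1.71 × 10^-2 M
pH = −log[H+] = −log(1.71 × 10^-2) = 1.77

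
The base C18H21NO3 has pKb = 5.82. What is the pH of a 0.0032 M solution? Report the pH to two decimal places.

pH = 9.84

C18H21NO3 + H2O ⇌ C18H22NO3+ + OH-
Kb = 10^(−5.82) = 1.51 × 10^-6
Kb = [OH-]²/(0.0032 − [OH-]) = 1.51 × 10^-6
Neglecting [OH-] in the denominator: [OH-] = √(1.51 × 10^-6 × 0.0032) = 6.95 × 10^-5 M
([OH-]/C₀ = 2.2% < 5%, so the approximation holds.)
pOH = −log(6.95 × 10^-5) = 4.16; pH = 14.00 − 4.16 = 9.84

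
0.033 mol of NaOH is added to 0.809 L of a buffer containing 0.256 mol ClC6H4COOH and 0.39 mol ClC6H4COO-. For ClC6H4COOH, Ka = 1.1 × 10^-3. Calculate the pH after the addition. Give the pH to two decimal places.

pH = 3.24

After neutralization: n(ClC6H4COOH) = 0.223 mol, n(ClC6H4COO-) = 0.423 mol.
pKa = −log(1.1 × 10^-3) = 2.959
pH = pKa + log(n_ClC6H4COO-/n_ClC6H4COOH) = 2.959 + log(0.423/0.223) = 2.959 + (+0.278)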